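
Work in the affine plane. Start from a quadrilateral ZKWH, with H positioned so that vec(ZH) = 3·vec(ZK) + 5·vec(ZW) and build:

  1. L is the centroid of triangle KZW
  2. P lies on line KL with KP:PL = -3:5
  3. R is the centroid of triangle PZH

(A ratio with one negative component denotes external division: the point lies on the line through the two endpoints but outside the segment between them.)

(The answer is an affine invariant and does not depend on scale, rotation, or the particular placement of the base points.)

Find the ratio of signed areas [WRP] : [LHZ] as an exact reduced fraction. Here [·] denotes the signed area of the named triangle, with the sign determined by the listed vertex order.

Work in coordinates with Z = (0, 0), K = (1, 0), W = (0, 1), H = (3, 5).
1. L is the centroid of triangle KZW ⇒ L = (1/3, 1/3)
2. P lies on line KL with KP:PL = -3:5 ⇒ P = (2, -1/2)
3. R is the centroid of triangle PZH ⇒ R = (5/3, 3/2)
2·[WRP] = -7/2, 2·[LHZ] = 2/3
[WRP]:[LHZ] = -7/2:2/3 = -21/4

[WRP]:[LHZ] = -21/4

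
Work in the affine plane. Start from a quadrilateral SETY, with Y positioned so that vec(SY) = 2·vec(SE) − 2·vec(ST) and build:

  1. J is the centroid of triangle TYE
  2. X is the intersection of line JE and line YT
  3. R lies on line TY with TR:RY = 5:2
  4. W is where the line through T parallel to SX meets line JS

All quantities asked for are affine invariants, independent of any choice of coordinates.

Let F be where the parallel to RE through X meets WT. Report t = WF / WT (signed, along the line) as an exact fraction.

t = 71/78

Choose coordinates S = (0, 0), E = (1, 0), T = (0, 1), Y = (2, -2).
1. J is the centroid of triangle TYE ⇒ J = (1, -1/3)
2. X is the intersection of line JE and line YT ⇒ X = (1, -1/2)
3. R lies on line TY with TR:RY = 5:2 ⇒ R = (10/7, -8/7)
4. W is where the line through T parallel to SX meets line JS ⇒ W = (6, -2)
through X parallel to RE: direction (-3/7, 8/7); meets WT at F = (7/13, 19/26)
F = W + t·(T−W) with t = 71/78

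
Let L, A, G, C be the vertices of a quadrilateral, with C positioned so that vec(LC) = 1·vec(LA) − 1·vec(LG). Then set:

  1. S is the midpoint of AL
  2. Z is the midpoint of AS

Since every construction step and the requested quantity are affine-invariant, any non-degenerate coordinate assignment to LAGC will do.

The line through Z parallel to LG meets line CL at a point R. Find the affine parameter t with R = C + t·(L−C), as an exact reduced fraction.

t = 1/4

Set L = (0, 0), A = (1, 0), G = (0, 1), C = (1, -1); any affine frame gives the same invariant.
1. S is the midpoint of AL ⇒ S = (1/2, 0)
2. Z is the midpoint of AS ⇒ Z = (3/4, 0)
through Z parallel to LG: direction (0, 1); meets CL at R = (3/4, -3/4)
R = C + t·(L−C) with t = 1/4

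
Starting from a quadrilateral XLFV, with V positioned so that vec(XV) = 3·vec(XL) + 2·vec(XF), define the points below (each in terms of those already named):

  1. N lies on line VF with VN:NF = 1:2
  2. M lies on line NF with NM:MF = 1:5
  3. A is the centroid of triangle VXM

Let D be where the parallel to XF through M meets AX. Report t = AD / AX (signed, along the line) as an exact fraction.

t = -1/14

Choose coordinates X = (0, 0), L = (1, 0), F = (0, 1), V = (3, 2).
1. N lies on line VF with VN:NF = 1:2 ⇒ N = (2, 5/3)
2. M lies on line NF with NM:MF = 1:5 ⇒ M = (5/3, 14/9)
3. A is the centroid of triangle VXM ⇒ A = (14/9, 32/27)
through M parallel to XF: direction (0, 1); meets AX at D = (5/3, 80/63)
D = A + t·(X−A) with t = -1/14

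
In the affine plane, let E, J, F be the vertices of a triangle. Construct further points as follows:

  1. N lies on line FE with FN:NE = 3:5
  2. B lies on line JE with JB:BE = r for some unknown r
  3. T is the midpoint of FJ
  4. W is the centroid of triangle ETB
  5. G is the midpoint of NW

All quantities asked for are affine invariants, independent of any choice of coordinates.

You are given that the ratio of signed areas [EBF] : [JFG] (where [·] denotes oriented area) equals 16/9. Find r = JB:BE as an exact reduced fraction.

r = 2/5

Choose coordinates E = (0, 0), J = (1, 0), F = (0, 1).
1. N lies on line FE with FN:NE = 3:5 ⇒ N = (0, 5/8)
2. With JB:BE = r, write λ = r/(r+1) so B = J + λ·(E−J); B is affine-linear in λ
3. T is the midpoint of FJ ⇒ T = (1/2, 1/2)
4. W is the centroid of triangle ETB ⇒ W is an affine combination of earlier points and hence also affine-linear in λ
5. G is the midpoint of NW ⇒ G is an affine combination of earlier points and hence also affine-linear in λ
Every point depending on B is an affine combination of B and λ-independent points, so each such coordinate is linear in λ; the λ² term in each signed area is a multiple of (E−J)×(E−J) = 0, so 2·[EBF] and 2·[JFG] are each linear in λ. Evaluating at λ=0 and λ=1:
  2·[EBF] = −λ + 1,   2·[JFG] = 1/6·λ + 17/48
So [EBF]:[JFG] = (−λ + 1) / (1/6·λ + 17/48). Setting this equal to 16/9:
  −λ + 1 = 16/9·(1/6·λ + 17/48)  ⇒  λ = 2/7
Then r = λ/(1−λ) = (2/7)/(5/7) = 2/5. Check: with r = 2/5, B = (5/7, 0) and [EBF]:[JFG] = 16/9 as required.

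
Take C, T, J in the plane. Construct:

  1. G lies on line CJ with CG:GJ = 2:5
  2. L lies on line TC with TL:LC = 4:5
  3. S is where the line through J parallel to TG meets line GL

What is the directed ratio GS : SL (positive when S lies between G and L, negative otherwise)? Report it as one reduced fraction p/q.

Set C = (0, 0), T = (1, 0), J = (0, 1); any affine frame gives the same invariant.
1. G lies on line CJ with CG:GJ = 2:5 ⇒ G = (0, 2/7)
2. L lies on line TC with TL:LC = 4:5 ⇒ L = (5/9, 0)
3. S is where the line through J parallel to TG meets line GL ⇒ S = (-25/8, 53/28)
S = G + t·(L−G) with t = -45/8, so GS:SL = t:(1−t) = -45/8:53/8

GS:SL = -45/53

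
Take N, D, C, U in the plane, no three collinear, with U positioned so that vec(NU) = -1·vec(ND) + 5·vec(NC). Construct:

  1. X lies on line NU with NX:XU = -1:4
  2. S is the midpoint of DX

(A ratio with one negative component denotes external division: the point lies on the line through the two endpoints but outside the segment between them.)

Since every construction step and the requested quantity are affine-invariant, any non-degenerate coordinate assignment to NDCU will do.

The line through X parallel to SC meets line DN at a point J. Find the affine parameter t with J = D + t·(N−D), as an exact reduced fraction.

Choose coordinates N = (0, 0), D = (1, 0), C = (0, 1), U = (-1, 5).
1. X lies on line NU with NX:XU = -1:4 ⇒ X = (1/3, -5/3)
2. S is the midpoint of DX ⇒ S = (2/3, -5/6)
through X parallel to SC: direction (-2/3, 11/6); meets DN at J = (-3/11, 0)
J = D + t·(N−D) with t = 14/11

t = 14/11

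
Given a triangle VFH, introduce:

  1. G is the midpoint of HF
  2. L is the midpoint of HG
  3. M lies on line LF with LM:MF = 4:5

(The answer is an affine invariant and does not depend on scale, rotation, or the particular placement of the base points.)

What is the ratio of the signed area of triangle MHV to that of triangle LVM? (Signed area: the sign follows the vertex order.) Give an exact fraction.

Choose coordinates V = (0, 0), F = (1, 0), H = (0, 1).
1. G is the midpoint of HF ⇒ G = (1/2, 1/2)
2. L is the midpoint of HG ⇒ L = (1/4, 3/4)
3. M lies on line LF with LM:MF = 4:5 ⇒ M = (7/12, 5/12)
2·[MHV] = 7/12, 2·[LVM] = 1/3
[MHV]:[LVM] = 7/12:1/3 = 7/4

[MHV]:[LVM] = 7/4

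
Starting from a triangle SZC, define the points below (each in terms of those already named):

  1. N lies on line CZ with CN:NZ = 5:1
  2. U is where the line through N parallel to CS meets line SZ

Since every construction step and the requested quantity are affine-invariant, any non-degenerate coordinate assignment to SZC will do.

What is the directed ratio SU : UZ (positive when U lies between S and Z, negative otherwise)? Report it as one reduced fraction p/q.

SU:UZ = 5

Choose coordinates S = (0, 0), Z = (1, 0), C = (0, 1).
1. N lies on line CZ with CN:NZ = 5:1 ⇒ N = (5/6, 1/6)
2. U is where the line through N parallel to CS meets line SZ ⇒ U = (5/6, 0)
U = S + t·(Z−S) with t = 5/6, so SU:UZ = t:(1−t) = 5/6:1/6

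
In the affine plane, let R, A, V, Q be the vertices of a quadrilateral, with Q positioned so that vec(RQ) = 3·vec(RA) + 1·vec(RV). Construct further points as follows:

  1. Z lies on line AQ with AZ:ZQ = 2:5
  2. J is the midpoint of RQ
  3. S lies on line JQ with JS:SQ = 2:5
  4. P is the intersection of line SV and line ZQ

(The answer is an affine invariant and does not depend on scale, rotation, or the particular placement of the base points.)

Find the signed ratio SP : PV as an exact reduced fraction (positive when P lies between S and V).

Work in coordinates with R = (0, 0), A = (1, 0), V = (0, 1), Q = (3, 1).
1. Z lies on line AQ with AZ:ZQ = 2:5 ⇒ Z = (11/7, 2/7)
2. J is the midpoint of RQ ⇒ J = (3/2, 1/2)
3. S lies on line JQ with JS:SQ = 2:5 ⇒ S = (27/14, 9/14)
4. P is the intersection of line SV and line ZQ ⇒ P = (81/37, 22/37)
P = S + t·(V−S) with t = -5/37, so SP:PV = t:(1−t) = -5/37:42/37

SP:PV = -5/42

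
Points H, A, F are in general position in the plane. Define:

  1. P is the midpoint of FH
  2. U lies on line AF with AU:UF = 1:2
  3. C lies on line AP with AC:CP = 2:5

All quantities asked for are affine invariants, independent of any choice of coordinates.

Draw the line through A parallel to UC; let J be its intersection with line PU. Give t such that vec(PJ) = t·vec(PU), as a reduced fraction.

t = 7/5

Choose coordinates H = (0, 0), A = (1, 0), F = (0, 1).
1. P is the midpoint of FH ⇒ P = (0, 1/2)
2. U lies on line AF with AU:UF = 1:2 ⇒ U = (2/3, 1/3)
3. C lies on line AP with AC:CP = 2:5 ⇒ C = (5/7, 1/7)
through A parallel to UC: direction (1/21, -4/21); meets PU at J = (14/15, 4/15)
J = P + t·(U−P) with t = 7/5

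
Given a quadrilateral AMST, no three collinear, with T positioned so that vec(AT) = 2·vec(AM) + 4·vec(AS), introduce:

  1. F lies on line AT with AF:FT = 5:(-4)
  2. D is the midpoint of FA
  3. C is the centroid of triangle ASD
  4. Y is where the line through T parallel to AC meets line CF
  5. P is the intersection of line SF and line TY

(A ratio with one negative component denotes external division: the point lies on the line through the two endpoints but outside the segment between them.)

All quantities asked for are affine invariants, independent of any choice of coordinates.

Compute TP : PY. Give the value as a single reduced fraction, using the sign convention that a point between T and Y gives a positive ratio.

TP:PY = -2

Set A = (0, 0), M = (1, 0), S = (0, 1), T = (2, 4); any affine frame gives the same invariant.
1. F lies on line AT with AF:FT = 5:(-4) ⇒ F = (10, 20)
2. D is the midpoint of FA ⇒ D = (5, 10)
3. C is the centroid of triangle ASD ⇒ C = (5/3, 11/3)
4. Y is where the line through T parallel to AC meets line CF ⇒ Y = (10/3, 104/15)
5. P is the intersection of line SF and line TY ⇒ P = (14/3, 148/15)
P = T + t·(Y−T) with t = 2, so TP:PY = t:(1−t) = 2:-1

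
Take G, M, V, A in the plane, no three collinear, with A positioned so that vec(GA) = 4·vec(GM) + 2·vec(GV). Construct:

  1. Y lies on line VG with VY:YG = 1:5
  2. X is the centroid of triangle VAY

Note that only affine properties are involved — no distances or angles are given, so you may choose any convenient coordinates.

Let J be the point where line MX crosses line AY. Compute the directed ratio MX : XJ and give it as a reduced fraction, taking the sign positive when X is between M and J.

MX:XJ = -85/4

Assign G = (0, 0), M = (1, 0), V = (0, 1), A = (4, 2) — the answer is frame-independent, so this choice is without loss of generality.
1. Y lies on line VG with VY:YG = 1:5 ⇒ Y = (0, 5/6)
2. X is the centroid of triangle VAY ⇒ X = (4/3, 23/18)
line MX meets AY at J = (112/85, 207/170)
X = M + t·(J−M) with t = 85/81, so MX:XJ = 85/81:-4/81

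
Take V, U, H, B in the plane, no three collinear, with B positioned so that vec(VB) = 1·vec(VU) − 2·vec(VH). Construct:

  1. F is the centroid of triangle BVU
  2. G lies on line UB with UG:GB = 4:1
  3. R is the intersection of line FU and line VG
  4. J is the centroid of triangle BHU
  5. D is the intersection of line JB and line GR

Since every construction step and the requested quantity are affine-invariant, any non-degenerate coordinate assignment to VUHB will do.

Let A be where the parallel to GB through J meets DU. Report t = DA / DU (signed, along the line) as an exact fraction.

Set V = (0, 0), U = (1, 0), H = (0, 1), B = (1, -2); any affine frame gives the same invariant.
1. F is the centroid of triangle BVU ⇒ F = (2/3, -2/3)
2. G lies on line UB with UG:GB = 4:1 ⇒ G = (1, -8/5)
3. R is the intersection of line FU and line VG ⇒ R = (5/9, -8/9)
4. J is the centroid of triangle BHU ⇒ J = (2/3, -1/3)
5. D is the intersection of line JB and line GR ⇒ D = (15/17, -24/17)
through J parallel to GB: direction (0, -2/5); meets DU at A = (2/3, -4)
A = D + t·(U−D) with t = -11/6

t = -11/6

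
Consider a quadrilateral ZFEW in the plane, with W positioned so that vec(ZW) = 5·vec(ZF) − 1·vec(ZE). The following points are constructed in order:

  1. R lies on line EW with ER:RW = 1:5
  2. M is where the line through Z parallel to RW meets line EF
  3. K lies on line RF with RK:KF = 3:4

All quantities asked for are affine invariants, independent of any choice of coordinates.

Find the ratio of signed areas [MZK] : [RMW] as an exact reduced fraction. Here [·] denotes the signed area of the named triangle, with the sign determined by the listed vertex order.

Work in coordinates with Z = (0, 0), F = (1, 0), E = (0, 1), W = (5, -1).
1. R lies on line EW with ER:RW = 1:5 ⇒ R = (5/6, 2/3)
2. M is where the line through Z parallel to RW meets line EF ⇒ M = (5/3, -2/3)
3. K lies on line RF with RK:KF = 3:4 ⇒ K = (19/21, 8/21)
2·[MZK] = -26/21, 2·[RMW] = 25/6
[MZK]:[RMW] = -26/21:25/6 = -52/175

[MZK]:[RMW] = -52/175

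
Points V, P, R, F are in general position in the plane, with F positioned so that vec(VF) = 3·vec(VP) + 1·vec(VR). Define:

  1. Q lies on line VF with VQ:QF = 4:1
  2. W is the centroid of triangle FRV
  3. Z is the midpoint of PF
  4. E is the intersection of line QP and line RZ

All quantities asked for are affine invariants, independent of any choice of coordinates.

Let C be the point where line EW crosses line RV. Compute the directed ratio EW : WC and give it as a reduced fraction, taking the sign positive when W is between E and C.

Work in coordinates with V = (0, 0), P = (1, 0), R = (0, 1), F = (3, 1).
1. Q lies on line VF with VQ:QF = 4:1 ⇒ Q = (12/5, 4/5)
2. W is the centroid of triangle FRV ⇒ W = (1, 2/3)
3. Z is the midpoint of PF ⇒ Z = (2, 1/2)
4. E is the intersection of line QP and line RZ ⇒ E = (44/23, 12/23)
line EW meets RV at C = (0, 52/63)
W = E + t·(C−E) with t = 21/44, so EW:WC = 21/44:23/44

EW:WC = 21/23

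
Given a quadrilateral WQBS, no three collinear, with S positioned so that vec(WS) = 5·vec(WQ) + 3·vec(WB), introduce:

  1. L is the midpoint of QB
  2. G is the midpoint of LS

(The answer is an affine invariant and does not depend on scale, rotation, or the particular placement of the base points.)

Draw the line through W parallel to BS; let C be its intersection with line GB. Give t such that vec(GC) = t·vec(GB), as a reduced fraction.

t = -13/7

Work in coordinates with W = (0, 0), Q = (1, 0), B = (0, 1), S = (5, 3).
1. L is the midpoint of QB ⇒ L = (1/2, 1/2)
2. G is the midpoint of LS ⇒ G = (11/4, 7/4)
through W parallel to BS: direction (5, 2); meets GB at C = (55/7, 22/7)
C = G + t·(B−G) with t = -13/7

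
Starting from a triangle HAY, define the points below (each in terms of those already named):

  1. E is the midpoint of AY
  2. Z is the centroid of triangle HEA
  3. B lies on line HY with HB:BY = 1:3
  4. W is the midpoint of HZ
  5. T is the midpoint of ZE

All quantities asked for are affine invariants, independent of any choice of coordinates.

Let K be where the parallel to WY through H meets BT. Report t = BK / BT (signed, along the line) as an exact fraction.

Choose coordinates H = (0, 0), A = (1, 0), Y = (0, 1).
1. E is the midpoint of AY ⇒ E = (1/2, 1/2)
2. Z is the centroid of triangle HEA ⇒ Z = (1/2, 1/6)
3. B lies on line HY with HB:BY = 1:3 ⇒ B = (0, 1/4)
4. W is the midpoint of HZ ⇒ W = (1/4, 1/12)
5. T is the midpoint of ZE ⇒ T = (1/2, 1/3)
through H parallel to WY: direction (-1/4, 11/12); meets BT at K = (-3/46, 11/46)
K = B + t·(T−B) with t = -3/23

t = -3/23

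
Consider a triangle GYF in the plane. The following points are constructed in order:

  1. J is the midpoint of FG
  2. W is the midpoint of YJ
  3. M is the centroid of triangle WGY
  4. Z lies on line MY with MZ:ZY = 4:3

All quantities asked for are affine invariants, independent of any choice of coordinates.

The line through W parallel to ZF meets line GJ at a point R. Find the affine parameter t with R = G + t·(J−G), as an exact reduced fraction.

t = 19/11

Set G = (0, 0), Y = (1, 0), F = (0, 1); any affine frame gives the same invariant.
1. J is the midpoint of FG ⇒ J = (0, 1/2)
2. W is the midpoint of YJ ⇒ W = (1/2, 1/4)
3. M is the centroid of triangle WGY ⇒ M = (1/2, 1/12)
4. Z lies on line MY with MZ:ZY = 4:3 ⇒ Z = (11/14, 1/28)
through W parallel to ZF: direction (-11/14, 27/28); meets GJ at R = (0, 19/22)
R = G + t·(J−G) with t = 19/11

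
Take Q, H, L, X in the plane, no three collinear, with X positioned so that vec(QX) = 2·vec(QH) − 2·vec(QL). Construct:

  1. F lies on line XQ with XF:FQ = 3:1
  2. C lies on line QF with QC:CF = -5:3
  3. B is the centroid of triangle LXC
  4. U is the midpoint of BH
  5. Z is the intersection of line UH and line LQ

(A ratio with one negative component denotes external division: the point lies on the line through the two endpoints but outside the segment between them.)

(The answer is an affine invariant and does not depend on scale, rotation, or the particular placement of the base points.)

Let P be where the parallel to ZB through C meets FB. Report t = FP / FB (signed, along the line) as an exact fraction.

t = 6/5

Work in coordinates with Q = (0, 0), H = (1, 0), L = (0, 1), X = (2, -2).
1. F lies on line XQ with XF:FQ = 3:1 ⇒ F = (1/2, -1/2)
2. C lies on line QF with QC:CF = -5:3 ⇒ C = (5/4, -5/4)
3. B is the centroid of triangle LXC ⇒ B = (13/12, -3/4)
4. U is the midpoint of BH ⇒ U = (25/24, -3/8)
5. Z is the intersection of line UH and line LQ ⇒ Z = (0, 9)
through C parallel to ZB: direction (13/12, -39/4); meets FB at P = (6/5, -4/5)
P = F + t·(B−F) with t = 6/5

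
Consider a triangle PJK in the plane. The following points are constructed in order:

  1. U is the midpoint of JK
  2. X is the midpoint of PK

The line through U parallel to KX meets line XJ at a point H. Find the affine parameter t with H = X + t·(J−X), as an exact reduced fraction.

Assign P = (0, 0), J = (1, 0), K = (0, 1) — the answer is frame-independent, so this choice is without loss of generality.
1. U is the midpoint of JK ⇒ U = (1/2, 1/2)
2. X is the midpoint of PK ⇒ X = (0, 1/2)
through U parallel to KX: direction (0, -1/2); meets XJ at H = (1/2, 1/4)
H = X + t·(J−X) with t = 1/2

t = 1/2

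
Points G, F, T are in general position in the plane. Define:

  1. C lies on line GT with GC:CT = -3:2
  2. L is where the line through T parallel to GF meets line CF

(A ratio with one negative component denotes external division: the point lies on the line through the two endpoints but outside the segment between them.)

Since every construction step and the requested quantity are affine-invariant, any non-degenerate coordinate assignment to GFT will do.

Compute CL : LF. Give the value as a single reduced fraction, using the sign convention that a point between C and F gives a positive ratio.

Assign G = (0, 0), F = (1, 0), T = (0, 1) — the answer is frame-independent, so this choice is without loss of generality.
1. C lies on line GT with GC:CT = -3:2 ⇒ C = (0, 3)
2. L is where the line through T parallel to GF meets line CF ⇒ L = (2/3, 1)
L = C + t·(F−C) with t = 2/3, so CL:LF = t:(1−t) = 2/3:1/3

CL:LF = 2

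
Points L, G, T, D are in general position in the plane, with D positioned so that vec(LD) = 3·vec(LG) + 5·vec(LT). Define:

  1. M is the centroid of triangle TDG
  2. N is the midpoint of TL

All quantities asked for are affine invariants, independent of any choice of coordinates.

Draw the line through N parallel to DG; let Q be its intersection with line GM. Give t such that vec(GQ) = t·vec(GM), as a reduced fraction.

Set L = (0, 0), G = (1, 0), T = (0, 1), D = (3, 5); any affine frame gives the same invariant.
1. M is the centroid of triangle TDG ⇒ M = (4/3, 2)
2. N is the midpoint of TL ⇒ N = (0, 1/2)
through N parallel to DG: direction (-2, -5); meets GM at Q = (13/7, 36/7)
Q = G + t·(M−G) with t = 18/7

t = 18/7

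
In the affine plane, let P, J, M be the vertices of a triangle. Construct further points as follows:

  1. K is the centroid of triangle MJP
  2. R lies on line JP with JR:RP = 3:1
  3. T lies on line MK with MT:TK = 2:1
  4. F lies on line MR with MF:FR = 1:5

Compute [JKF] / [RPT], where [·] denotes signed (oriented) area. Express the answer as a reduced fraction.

Work in coordinates with P = (0, 0), J = (1, 0), M = (0, 1).
1. K is the centroid of triangle MJP ⇒ K = (1/3, 1/3)
2. R lies on line JP with JR:RP = 3:1 ⇒ R = (1/4, 0)
3. T lies on line MK with MT:TK = 2:1 ⇒ T = (2/9, 5/9)
4. F lies on line MR with MF:FR = 1:5 ⇒ F = (1/24, 5/6)
2·[JKF] = -17/72, 2·[RPT] = -5/36
[JKF]:[RPT] = -17/72:-5/36 = 17/10

[JKF]:[RPT] = 17/10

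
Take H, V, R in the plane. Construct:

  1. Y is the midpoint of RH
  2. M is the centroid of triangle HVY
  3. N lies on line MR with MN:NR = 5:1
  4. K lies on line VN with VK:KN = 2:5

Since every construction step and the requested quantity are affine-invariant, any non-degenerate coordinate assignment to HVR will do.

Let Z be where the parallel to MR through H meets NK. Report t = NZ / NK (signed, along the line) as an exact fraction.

Set H = (0, 0), V = (1, 0), R = (0, 1); any affine frame gives the same invariant.
1. Y is the midpoint of RH ⇒ Y = (0, 1/2)
2. M is the centroid of triangle HVY ⇒ M = (1/3, 1/6)
3. N lies on line MR with MN:NR = 5:1 ⇒ N = (1/18, 31/36)
4. K lies on line VN with VK:KN = 2:5 ⇒ K = (46/63, 31/126)
through H parallel to MR: direction (-1/3, 5/6); meets NK at Z = (-31/54, 155/108)
Z = N + t·(K−N) with t = -14/15

t = -14/15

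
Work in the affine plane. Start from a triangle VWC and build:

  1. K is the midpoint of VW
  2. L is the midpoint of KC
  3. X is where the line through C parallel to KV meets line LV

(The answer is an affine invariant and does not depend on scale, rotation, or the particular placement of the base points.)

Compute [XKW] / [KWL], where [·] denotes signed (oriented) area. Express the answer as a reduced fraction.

Assign V = (0, 0), W = (1, 0), C = (0, 1) — the answer is frame-independent, so this choice is without loss of generality.
1. K is the midpoint of VW ⇒ K = (1/2, 0)
2. L is the midpoint of KC ⇒ L = (1/4, 1/2)
3. X is where the line through C parallel to KV meets line LV ⇒ X = (1/2, 1)
2·[XKW] = 1/2, 2·[KWL] = 1/4
[XKW]:[KWL] = 1/2:1/4 = 2

[XKW]:[KWL] = 2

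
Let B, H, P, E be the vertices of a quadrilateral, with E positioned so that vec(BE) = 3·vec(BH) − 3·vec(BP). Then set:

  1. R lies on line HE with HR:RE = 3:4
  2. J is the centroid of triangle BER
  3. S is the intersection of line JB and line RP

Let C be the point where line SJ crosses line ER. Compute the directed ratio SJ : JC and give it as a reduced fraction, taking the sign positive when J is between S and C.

Work in coordinates with B = (0, 0), H = (1, 0), P = (0, 1), E = (3, -3).
1. R lies on line HE with HR:RE = 3:4 ⇒ R = (13/7, -9/7)
2. J is the centroid of triangle BER ⇒ J = (34/21, -10/7)
3. S is the intersection of line JB and line RP ⇒ S = (221/77, -195/77)
line SJ meets ER at C = (17/7, -15/7)
J = S + t·(C−S) with t = 17/6, so SJ:JC = 17/6:-11/6

SJ:JC = -17/11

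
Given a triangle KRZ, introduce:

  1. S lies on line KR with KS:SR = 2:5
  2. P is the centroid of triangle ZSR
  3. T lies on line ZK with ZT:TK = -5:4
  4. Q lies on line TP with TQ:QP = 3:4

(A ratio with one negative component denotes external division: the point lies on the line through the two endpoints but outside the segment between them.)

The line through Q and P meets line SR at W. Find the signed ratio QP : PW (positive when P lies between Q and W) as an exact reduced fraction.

QP:PW = -52/7

Set K = (0, 0), R = (1, 0), Z = (0, 1); any affine frame gives the same invariant.
1. S lies on line KR with KS:SR = 2:5 ⇒ S = (2/7, 0)
2. P is the centroid of triangle ZSR ⇒ P = (3/7, 1/3)
3. T lies on line ZK with ZT:TK = -5:4 ⇒ T = (0, -4)
4. Q lies on line TP with TQ:QP = 3:4 ⇒ Q = (9/49, -15/7)
line QP meets SR at W = (36/91, 0)
P = Q + t·(W−Q) with t = 52/45, so QP:PW = 52/45:-7/45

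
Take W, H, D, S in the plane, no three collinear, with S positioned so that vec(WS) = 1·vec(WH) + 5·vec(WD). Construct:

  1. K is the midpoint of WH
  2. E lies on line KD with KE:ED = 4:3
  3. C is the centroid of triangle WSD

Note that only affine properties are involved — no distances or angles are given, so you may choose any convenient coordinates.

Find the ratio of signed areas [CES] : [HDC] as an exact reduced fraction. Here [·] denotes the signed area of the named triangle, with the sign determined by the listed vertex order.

Choose coordinates W = (0, 0), H = (1, 0), D = (0, 1), S = (1, 5).
1. K is the midpoint of WH ⇒ K = (1/2, 0)
2. E lies on line KD with KE:ED = 4:3 ⇒ E = (3/14, 4/7)
3. C is the centroid of triangle WSD ⇒ C = (1/3, 2)
2·[CES] = 25/42, 2·[HDC] = -4/3
[CES]:[HDC] = 25/42:-4/3 = -25/56

[CES]:[HDC] = -25/56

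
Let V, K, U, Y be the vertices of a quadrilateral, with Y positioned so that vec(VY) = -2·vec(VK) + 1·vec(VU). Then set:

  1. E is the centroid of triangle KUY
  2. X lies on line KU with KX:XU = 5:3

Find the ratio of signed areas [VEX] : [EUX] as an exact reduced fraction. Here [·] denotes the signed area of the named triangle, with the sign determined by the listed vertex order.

[VEX]:[EUX] = 11/6

Choose coordinates V = (0, 0), K = (1, 0), U = (0, 1), Y = (-2, 1).
1. E is the centroid of triangle KUY ⇒ E = (-1/3, 2/3)
2. X lies on line KU with KX:XU = 5:3 ⇒ X = (3/8, 5/8)
2·[VEX] = -11/24, 2·[EUX] = -1/4
[VEX]:[EUX] = -11/24:-1/4 = 11/6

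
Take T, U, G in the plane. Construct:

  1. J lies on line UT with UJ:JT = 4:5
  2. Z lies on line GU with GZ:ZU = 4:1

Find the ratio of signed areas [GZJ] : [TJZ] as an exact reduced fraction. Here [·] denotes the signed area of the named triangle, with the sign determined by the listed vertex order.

Choose coordinates T = (0, 0), U = (1, 0), G = (0, 1).
1. J lies on line UT with UJ:JT = 4:5 ⇒ J = (5/9, 0)
2. Z lies on line GU with GZ:ZU = 4:1 ⇒ Z = (4/5, 1/5)
2·[GZJ] = -16/45, 2·[TJZ] = 1/9
[GZJ]:[TJZ] = -16/45:1/9 = -16/5

[GZJ]:[TJZ] = -16/5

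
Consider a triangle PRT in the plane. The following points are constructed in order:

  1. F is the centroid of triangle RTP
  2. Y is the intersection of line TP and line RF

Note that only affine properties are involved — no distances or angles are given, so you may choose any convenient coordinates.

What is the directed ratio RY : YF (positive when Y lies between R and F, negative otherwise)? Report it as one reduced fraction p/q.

Choose coordinates P = (0, 0), R = (1, 0), T = (0, 1).
1. F is the centroid of triangle RTP ⇒ F = (1/3, 1/3)
2. Y is the intersection of line TP and line RF ⇒ Y = (0, 1/2)
Y = R + t·(F−R) with t = 3/2, so RY:YF = t:(1−t) = 3/2:-1/2

RY:YF = -3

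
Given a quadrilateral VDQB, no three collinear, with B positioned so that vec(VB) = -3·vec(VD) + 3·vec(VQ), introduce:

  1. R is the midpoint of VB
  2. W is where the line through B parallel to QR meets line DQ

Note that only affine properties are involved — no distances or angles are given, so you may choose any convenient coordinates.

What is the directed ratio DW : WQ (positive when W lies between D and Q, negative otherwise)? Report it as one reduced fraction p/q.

Assign V = (0, 0), D = (1, 0), Q = (0, 1), B = (-3, 3) — the answer is frame-independent, so this choice is without loss of generality.
1. R is the midpoint of VB ⇒ R = (-3/2, 3/2)
2. W is where the line through B parallel to QR meets line DQ ⇒ W = (-3/2, 5/2)
W = D + t·(Q−D) with t = 5/2, so DW:WQ = t:(1−t) = 5/2:-3/2

DW:WQ = -5/3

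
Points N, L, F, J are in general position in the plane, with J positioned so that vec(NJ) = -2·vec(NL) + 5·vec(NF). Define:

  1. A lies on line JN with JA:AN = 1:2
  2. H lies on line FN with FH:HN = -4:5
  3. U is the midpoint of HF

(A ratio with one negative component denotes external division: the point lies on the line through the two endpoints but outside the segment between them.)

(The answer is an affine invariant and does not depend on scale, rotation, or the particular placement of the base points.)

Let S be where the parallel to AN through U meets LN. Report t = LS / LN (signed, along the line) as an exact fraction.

Choose coordinates N = (0, 0), L = (1, 0), F = (0, 1), J = (-2, 5).
1. A lies on line JN with JA:AN = 1:2 ⇒ A = (-4/3, 10/3)
2. H lies on line FN with FH:HN = -4:5 ⇒ H = (0, 5)
3. U is the midpoint of HF ⇒ U = (0, 3)
through U parallel to AN: direction (4/3, -10/3); meets LN at S = (6/5, 0)
S = L + t·(N−L) with t = -1/5

t = -1/5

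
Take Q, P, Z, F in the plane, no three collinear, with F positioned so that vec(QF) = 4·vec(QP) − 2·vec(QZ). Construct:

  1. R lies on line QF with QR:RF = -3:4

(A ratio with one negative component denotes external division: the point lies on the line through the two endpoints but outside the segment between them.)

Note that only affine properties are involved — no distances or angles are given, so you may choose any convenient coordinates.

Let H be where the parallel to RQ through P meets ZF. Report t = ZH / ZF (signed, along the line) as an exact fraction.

t = 1/2

Assign Q = (0, 0), P = (1, 0), Z = (0, 1), F = (4, -2) — the answer is frame-independent, so this choice is without loss of generality.
1. R lies on line QF with QR:RF = -3:4 ⇒ R = (-12, 6)
through P parallel to RQ: direction (12, -6); meets ZF at H = (2, -1/2)
H = Z + t·(F−Z) with t = 1/2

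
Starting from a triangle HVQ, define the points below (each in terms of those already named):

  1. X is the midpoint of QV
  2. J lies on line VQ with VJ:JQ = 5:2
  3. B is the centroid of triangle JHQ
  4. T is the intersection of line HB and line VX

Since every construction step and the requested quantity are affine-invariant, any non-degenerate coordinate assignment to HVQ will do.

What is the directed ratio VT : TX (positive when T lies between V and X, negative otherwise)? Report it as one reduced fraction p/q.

VT:TX = -12/5

Work in coordinates with H = (0, 0), V = (1, 0), Q = (0, 1).
1. X is the midpoint of QV ⇒ X = (1/2, 1/2)
2. J lies on line VQ with VJ:JQ = 5:2 ⇒ J = (2/7, 5/7)
3. B is the centroid of triangle JHQ ⇒ B = (2/21, 4/7)
4. T is the intersection of line HB and line VX ⇒ T = (1/7, 6/7)
T = V + t·(X−V) with t = 12/7, so VT:TX = t:(1−t) = 12/7:-5/7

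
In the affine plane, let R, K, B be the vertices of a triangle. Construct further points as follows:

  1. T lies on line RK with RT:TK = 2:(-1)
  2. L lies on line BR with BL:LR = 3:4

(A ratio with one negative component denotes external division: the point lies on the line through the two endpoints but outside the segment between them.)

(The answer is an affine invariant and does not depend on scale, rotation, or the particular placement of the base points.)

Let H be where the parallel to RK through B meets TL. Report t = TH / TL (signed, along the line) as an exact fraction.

Choose coordinates R = (0, 0), K = (1, 0), B = (0, 1).
1. T lies on line RK with RT:TK = 2:(-1) ⇒ T = (2, 0)
2. L lies on line BR with BL:LR = 3:4 ⇒ L = (0, 4/7)
through B parallel to RK: direction (1, 0); meets TL at H = (-3/2, 1)
H = T + t·(L−T) with t = 7/4

t = 7/4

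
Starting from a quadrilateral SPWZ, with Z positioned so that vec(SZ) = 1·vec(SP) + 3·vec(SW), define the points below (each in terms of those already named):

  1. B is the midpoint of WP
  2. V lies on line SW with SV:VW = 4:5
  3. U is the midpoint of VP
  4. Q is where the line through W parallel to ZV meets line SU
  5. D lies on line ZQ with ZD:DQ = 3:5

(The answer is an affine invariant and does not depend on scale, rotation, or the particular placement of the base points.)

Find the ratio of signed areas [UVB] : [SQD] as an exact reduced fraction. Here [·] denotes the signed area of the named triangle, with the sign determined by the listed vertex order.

[UVB]:[SQD] = 38/207

Choose coordinates S = (0, 0), P = (1, 0), W = (0, 1), Z = (1, 3).
1. B is the midpoint of WP ⇒ B = (1/2, 1/2)
2. V lies on line SW with SV:VW = 4:5 ⇒ V = (0, 4/9)
3. U is the midpoint of VP ⇒ U = (1/2, 2/9)
4. Q is where the line through W parallel to ZV meets line SU ⇒ Q = (-9/19, -4/19)
5. D lies on line ZQ with ZD:DQ = 3:5 ⇒ D = (17/38, 273/152)
2·[UVB] = -5/36, 2·[SQD] = -115/152
[UVB]:[SQD] = -5/36:-115/152 = 38/207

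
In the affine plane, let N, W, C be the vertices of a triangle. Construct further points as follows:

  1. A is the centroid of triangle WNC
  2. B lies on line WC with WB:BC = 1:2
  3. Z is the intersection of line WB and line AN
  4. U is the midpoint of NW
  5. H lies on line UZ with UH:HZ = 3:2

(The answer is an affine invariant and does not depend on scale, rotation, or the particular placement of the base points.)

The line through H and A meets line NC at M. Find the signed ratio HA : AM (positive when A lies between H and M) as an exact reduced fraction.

HA:AM = 1/2

Work in coordinates with N = (0, 0), W = (1, 0), C = (0, 1).
1. A is the centroid of triangle WNC ⇒ A = (1/3, 1/3)
2. B lies on line WC with WB:BC = 1:2 ⇒ B = (2/3, 1/3)
3. Z is the intersection of line WB and line AN ⇒ Z = (1/2, 1/2)
4. U is the midpoint of NW ⇒ U = (1/2, 0)
5. H lies on line UZ with UH:HZ = 3:2 ⇒ H = (1/2, 3/10)
line HA meets NC at M = (0, 2/5)
A = H + t·(M−H) with t = 1/3, so HA:AM = 1/3:2/3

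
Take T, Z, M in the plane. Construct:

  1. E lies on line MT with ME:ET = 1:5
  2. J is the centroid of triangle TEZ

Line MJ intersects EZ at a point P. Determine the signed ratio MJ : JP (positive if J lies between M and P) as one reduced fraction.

MJ:JP = -8/5

Set T = (0, 0), Z = (1, 0), M = (0, 1); any affine frame gives the same invariant.
1. E lies on line MT with ME:ET = 1:5 ⇒ E = (0, 5/6)
2. J is the centroid of triangle TEZ ⇒ J = (1/3, 5/18)
line MJ meets EZ at P = (1/8, 35/48)
J = M + t·(P−M) with t = 8/3, so MJ:JP = 8/3:-5/3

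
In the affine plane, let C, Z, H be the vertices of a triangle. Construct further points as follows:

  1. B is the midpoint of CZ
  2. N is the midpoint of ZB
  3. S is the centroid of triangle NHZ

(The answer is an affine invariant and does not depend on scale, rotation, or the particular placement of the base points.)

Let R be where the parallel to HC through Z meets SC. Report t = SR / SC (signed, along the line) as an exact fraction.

t = -5/7

Set C = (0, 0), Z = (1, 0), H = (0, 1); any affine frame gives the same invariant.
1. B is the midpoint of CZ ⇒ B = (1/2, 0)
2. N is the midpoint of ZB ⇒ N = (3/4, 0)
3. S is the centroid of triangle NHZ ⇒ S = (7/12, 1/3)
through Z parallel to HC: direction (0, -1); meets SC at R = (1, 4/7)
R = S + t·(C−S) with t = -5/7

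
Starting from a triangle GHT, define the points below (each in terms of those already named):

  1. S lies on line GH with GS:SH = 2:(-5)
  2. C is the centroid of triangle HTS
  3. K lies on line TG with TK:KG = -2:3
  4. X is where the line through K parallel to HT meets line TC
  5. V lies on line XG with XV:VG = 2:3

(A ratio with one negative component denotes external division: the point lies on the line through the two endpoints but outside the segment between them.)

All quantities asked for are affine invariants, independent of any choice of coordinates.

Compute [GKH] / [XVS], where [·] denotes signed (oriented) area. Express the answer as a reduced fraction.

[GKH]:[XVS] = 225/68

Assign G = (0, 0), H = (1, 0), T = (0, 1) — the answer is frame-independent, so this choice is without loss of generality.
1. S lies on line GH with GS:SH = 2:(-5) ⇒ S = (-2/3, 0)
2. C is the centroid of triangle HTS ⇒ C = (1/9, 1/3)
3. K lies on line TG with TK:KG = -2:3 ⇒ K = (0, 3)
4. X is where the line through K parallel to HT meets line TC ⇒ X = (-2/5, 17/5)
5. V lies on line XG with XV:VG = 2:3 ⇒ V = (-6/25, 51/25)
2·[GKH] = -3, 2·[XVS] = -68/75
[GKH]:[XVS] = -3:-68/75 = 225/68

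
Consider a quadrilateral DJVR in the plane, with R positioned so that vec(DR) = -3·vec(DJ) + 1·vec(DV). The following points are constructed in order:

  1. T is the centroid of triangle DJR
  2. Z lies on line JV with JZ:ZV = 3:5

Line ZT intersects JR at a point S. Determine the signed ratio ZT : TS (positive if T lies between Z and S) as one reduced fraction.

Work in coordinates with D = (0, 0), J = (1, 0), V = (0, 1), R = (-3, 1).
1. T is the centroid of triangle DJR ⇒ T = (-2/3, 1/3)
2. Z lies on line JV with JZ:ZV = 3:5 ⇒ Z = (5/8, 3/8)
line ZT meets JR at S = (-13/35, 12/35)
T = Z + t·(S−Z) with t = 35/27, so ZT:TS = 35/27:-8/27

ZT:TS = -35/8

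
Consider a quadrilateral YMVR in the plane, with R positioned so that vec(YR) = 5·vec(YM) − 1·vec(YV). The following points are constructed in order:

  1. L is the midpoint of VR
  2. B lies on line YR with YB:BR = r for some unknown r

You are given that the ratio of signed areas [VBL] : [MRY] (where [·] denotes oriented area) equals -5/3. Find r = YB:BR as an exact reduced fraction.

Work in coordinates with Y = (0, 0), M = (1, 0), V = (0, 1), R = (5, -1).
1. L is the midpoint of VR ⇒ L = (5/2, 0)
2. With YB:BR = r, write λ = r/(r+1) so B = Y + λ·(R−Y); B is affine-linear in λ
Every point depending on B is an affine combination of B and λ-independent points, so each such coordinate is linear in λ; the λ² term in each signed area is a multiple of (R−Y)×(R−Y) = 0, so 2·[VBL] and 2·[MRY] are each linear in λ. Evaluating at λ=0 and λ=1:
  2·[VBL] = -5/2·λ + 5/2,   2·[MRY] = -1
So [VBL]:[MRY] = (-5/2·λ + 5/2) / (-1). Setting this equal to -5/3:
  -5/2·λ + 5/2 = -5/3·(-1)  ⇒  λ = 1/3
Then r = λ/(1−λ) = (1/3)/(2/3) = 1/2. Check: with r = 1/2, B = (5/3, -1/3) and [VBL]:[MRY] = -5/3 as required.

r = 1/2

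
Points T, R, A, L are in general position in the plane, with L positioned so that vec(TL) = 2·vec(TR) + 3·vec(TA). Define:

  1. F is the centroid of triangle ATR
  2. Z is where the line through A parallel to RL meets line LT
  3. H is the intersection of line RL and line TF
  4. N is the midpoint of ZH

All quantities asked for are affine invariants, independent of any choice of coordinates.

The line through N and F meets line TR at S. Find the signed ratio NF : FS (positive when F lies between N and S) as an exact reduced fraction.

NF:FS = -1/4

Set T = (0, 0), R = (1, 0), A = (0, 1), L = (2, 3); any affine frame gives the same invariant.
1. F is the centroid of triangle ATR ⇒ F = (1/3, 1/3)
2. Z is where the line through A parallel to RL meets line LT ⇒ Z = (-2/3, -1)
3. H is the intersection of line RL and line TF ⇒ H = (3/2, 3/2)
4. N is the midpoint of ZH ⇒ N = (5/12, 1/4)
line NF meets TR at S = (2/3, 0)
F = N + t·(S−N) with t = -1/3, so NF:FS = -1/3:4/3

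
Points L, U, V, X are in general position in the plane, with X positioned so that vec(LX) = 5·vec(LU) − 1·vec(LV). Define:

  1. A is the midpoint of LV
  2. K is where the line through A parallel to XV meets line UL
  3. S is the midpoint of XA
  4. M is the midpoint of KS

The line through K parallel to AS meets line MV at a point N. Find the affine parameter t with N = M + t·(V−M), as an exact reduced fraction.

Set L = (0, 0), U = (1, 0), V = (0, 1), X = (5, -1); any affine frame gives the same invariant.
1. A is the midpoint of LV ⇒ A = (0, 1/2)
2. K is where the line through A parallel to XV meets line UL ⇒ K = (5/4, 0)
3. S is the midpoint of XA ⇒ S = (5/2, -1/4)
4. M is the midpoint of KS ⇒ M = (15/8, -1/8)
through K parallel to AS: direction (5/2, -3/4); meets MV at N = (25/12, -1/4)
N = M + t·(V−M) with t = -1/9

t = -1/9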